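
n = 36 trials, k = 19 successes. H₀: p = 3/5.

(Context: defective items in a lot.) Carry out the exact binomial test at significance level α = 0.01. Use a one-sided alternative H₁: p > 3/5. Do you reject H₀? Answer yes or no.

Exact binomial: n=36, k=19, p₀=3/5=0.6000
P(X≥19) from Σ C(n,i)·p₀^i·(1−p₀)^(n−i)
p-value (one-sided, H₁ greater) = 0.85402
At α=0.01: p ≥ α → fail to reject H₀

reject H₀: no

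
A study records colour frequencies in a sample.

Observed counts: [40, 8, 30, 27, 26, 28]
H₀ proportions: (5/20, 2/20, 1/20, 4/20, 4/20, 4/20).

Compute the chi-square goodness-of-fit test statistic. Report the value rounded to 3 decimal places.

n = 159; E_i = n·p_i = [39.75, 15.90, 7.95, 31.80, 31.80, 31.80]
χ² = (40−39.75)²/39.75 + (8−15.90)²/15.90 + (30−7.95)²/7.95 + (27−31.80)²/31.80 + (26−31.80)²/31.80 + (28−31.80)²/31.80 = 67.3208
df = 5

test statistic = 67.321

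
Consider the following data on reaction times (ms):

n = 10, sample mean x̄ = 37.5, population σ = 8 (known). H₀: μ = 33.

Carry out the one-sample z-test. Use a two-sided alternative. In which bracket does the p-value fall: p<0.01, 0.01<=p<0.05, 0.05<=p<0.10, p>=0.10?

SE = σ/√n = 8/√10 = 2.5298
z = (x̄−μ₀)/SE = (37.5−33)/2.5298 = 1.7788
p-value (two-sided) = 0.07528
→ bracket: 0.05<=p<0.10

p-value bracket: 0.05<=p<0.10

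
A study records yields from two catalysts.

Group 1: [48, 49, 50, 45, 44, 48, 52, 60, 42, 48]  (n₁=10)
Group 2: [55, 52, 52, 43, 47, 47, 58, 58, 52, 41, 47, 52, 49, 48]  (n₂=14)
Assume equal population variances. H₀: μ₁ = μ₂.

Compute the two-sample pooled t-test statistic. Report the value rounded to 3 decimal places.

test statistic = -0.709

x̄₁=48.600, s₁=4.971, n₁=10
x̄₂=50.071, s₂=5.045, n₂=14
s_p² = [9·4.971² + 13·5.045²]/22 = 25.1513
SE = √(s_p²·(1/10+1/14)) = 2.0765
t = (48.600−50.071)/2.0765 = -0.7086
df = 22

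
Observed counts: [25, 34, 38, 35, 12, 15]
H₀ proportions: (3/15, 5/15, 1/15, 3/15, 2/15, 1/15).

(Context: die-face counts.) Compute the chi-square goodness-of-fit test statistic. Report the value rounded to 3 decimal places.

n = 159; E_i = n·p_i = [31.80, 53.00, 10.60, 31.80, 21.20, 10.60]
χ² = (25−31.80)²/31.80 + (34−53.00)²/53.00 + (38−10.60)²/10.60 + (35−31.80)²/31.80 + (12−21.20)²/21.20 + (15−10.60)²/10.60 = 85.2327
df = 5

test statistic = 85.233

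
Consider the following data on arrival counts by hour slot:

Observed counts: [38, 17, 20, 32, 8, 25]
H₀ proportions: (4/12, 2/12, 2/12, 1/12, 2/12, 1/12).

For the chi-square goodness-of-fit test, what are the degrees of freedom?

degrees of freedom = 5

df = k − 1 = 6 − 1 = 5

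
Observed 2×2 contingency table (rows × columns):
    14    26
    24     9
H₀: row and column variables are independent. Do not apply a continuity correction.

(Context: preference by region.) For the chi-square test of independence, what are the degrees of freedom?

df = (r−1)(c−1) = (2−1)·(2−1) = 1

degrees of freedom = 1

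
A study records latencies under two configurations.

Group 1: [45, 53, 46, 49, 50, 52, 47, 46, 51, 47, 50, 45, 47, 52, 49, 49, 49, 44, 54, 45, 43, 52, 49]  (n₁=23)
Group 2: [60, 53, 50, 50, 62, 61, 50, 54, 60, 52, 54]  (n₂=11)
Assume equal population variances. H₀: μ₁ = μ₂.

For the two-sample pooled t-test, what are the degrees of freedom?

degrees of freedom = 32

df = n₁ + n₂ − 2 = 23 + 11 − 2 = 32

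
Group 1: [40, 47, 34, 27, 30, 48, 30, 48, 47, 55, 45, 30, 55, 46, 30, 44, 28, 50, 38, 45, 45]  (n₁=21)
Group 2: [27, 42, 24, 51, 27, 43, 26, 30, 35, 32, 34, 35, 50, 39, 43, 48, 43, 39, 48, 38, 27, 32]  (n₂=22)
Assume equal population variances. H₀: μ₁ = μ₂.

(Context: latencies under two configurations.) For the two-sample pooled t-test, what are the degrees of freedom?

degrees of freedom = 41

df = n₁ + n₂ − 2 = 21 + 22 − 2 = 41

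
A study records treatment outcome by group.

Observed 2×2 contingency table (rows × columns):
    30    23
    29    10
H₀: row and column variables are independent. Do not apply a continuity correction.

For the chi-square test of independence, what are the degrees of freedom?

df = (r−1)(c−1) = (2−1)·(2−1) = 1

degrees of freedom = 1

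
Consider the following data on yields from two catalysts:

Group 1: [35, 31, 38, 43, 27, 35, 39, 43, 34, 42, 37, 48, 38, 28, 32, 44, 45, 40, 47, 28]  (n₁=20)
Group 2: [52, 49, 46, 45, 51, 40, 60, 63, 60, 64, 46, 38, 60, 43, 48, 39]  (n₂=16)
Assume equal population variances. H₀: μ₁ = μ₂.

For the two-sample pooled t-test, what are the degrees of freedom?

degrees of freedom = 34

df = n₁ + n₂ − 2 = 20 + 16 − 2 = 34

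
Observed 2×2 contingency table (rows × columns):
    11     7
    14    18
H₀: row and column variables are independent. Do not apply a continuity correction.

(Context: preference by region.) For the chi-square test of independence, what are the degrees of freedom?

df = (r−1)(c−1) = (2−1)·(2−1) = 1

degrees of freedom = 1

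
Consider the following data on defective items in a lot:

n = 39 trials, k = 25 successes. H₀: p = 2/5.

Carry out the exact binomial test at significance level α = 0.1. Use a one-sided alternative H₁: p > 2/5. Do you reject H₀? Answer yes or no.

reject H₀: yes

Exact binomial: n=39, k=25, p₀=2/5=0.4000
P(X≥25) from Σ C(n,i)·p₀^i·(1−p₀)^(n−i)
p-value (one-sided, H₁ greater) = 0.00202
At α=0.1: p < α → reject H₀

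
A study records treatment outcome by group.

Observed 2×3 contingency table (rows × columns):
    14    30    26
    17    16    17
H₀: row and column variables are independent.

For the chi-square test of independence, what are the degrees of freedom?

df = (r−1)(c−1) = (2−1)·(3−1) = 2

degrees of freedom = 2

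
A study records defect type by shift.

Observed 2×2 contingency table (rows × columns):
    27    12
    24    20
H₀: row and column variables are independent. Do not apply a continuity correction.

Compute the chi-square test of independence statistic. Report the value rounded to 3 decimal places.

test statistic = 1.882

Row totals [39, 44], col totals [51, 32], n=83
χ² = (27−23.96)²/23.96 + (12−15.04)²/15.04 + (24−27.04)²/27.04 + (20−16.96)²/16.96 = 1.8821
df = 1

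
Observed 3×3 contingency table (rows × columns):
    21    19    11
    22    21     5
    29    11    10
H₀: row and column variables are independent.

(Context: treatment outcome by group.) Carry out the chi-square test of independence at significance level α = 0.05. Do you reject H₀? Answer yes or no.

Row totals [51, 48, 50], col totals [72, 51, 26], n=149
χ² = (21−24.64)²/24.64 + (19−17.46)²/17.46 + (11−8.90)²/8.90 + (22−23.19)²/23.19 + (21−16.43)²/16.43 + (5−8.38)²/8.38 + (29−24.16)²/24.16 + (11−17.11)²/17.11 + (10−8.72)²/8.72 = 7.2046
df = 4
p-value (upper-tail) = 0.12546
At α=0.05: p ≥ α → fail to reject H₀

reject H₀: no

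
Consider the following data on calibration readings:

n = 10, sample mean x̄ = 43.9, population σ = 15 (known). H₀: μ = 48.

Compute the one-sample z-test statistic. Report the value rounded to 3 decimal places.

test statistic = -0.864

SE = σ/√n = 15/√10 = 4.7434
z = (x̄−μ₀)/SE = (43.9−48)/4.7434 = -0.8644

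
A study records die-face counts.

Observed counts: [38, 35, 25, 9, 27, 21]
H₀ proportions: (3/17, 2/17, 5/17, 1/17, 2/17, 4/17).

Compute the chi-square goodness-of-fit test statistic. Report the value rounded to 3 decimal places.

n = 155; E_i = n·p_i = [27.35, 18.24, 45.59, 9.12, 18.24, 36.47]
χ² = (38−27.35)²/27.35 + (35−18.24)²/18.24 + (25−45.59)²/45.59 + (9−9.12)²/9.12 + (27−18.24)²/18.24 + (21−36.47)²/36.47 = 39.6317
df = 5

test statistic = 39.632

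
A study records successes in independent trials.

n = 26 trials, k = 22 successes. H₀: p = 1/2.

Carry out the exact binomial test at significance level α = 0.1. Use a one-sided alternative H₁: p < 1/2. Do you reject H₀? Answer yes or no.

Exact binomial: n=26, k=22, p₀=1/2=0.5000
P(X≤22) from Σ C(n,i)·p₀^i·(1−p₀)^(n−i)
p-value (one-sided, H₁ less) = 0.99996
At α=0.1: p ≥ α → fail to reject H₀

reject H₀: no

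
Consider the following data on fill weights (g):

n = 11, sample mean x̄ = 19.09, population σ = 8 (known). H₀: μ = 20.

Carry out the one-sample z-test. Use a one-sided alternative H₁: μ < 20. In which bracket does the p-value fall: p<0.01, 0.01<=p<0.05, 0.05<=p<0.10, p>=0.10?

SE = σ/√n = 8/√11 = 2.4121
z = (x̄−μ₀)/SE = (19.09−20)/2.4121 = -0.3773
p-value (one-sided, H₁ less) = 0.35299
→ bracket: p>=0.10

p-value bracket: p>=0.10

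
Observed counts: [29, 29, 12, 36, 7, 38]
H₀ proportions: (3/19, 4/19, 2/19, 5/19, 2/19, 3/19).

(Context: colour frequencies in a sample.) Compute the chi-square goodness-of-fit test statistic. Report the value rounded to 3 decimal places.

n = 151; E_i = n·p_i = [23.84, 31.79, 15.89, 39.74, 15.89, 23.84]
χ² = (29−23.84)²/23.84 + (29−31.79)²/31.79 + (12−15.89)²/15.89 + (36−39.74)²/39.74 + (7−15.89)²/15.89 + (38−23.84)²/23.84 = 16.0511
df = 5

test statistic = 16.051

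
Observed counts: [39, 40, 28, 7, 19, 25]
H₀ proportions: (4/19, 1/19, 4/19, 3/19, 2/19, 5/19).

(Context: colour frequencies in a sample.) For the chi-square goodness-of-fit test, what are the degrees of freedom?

df = k − 1 = 6 − 1 = 5

degrees of freedom = 5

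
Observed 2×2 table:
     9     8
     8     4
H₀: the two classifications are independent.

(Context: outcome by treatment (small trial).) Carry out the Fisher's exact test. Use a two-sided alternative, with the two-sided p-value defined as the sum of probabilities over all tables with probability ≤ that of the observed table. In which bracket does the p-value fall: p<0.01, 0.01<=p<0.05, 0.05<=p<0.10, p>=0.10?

Margins: r₁=17, r₂=12, c₁=17, c₂=12, n=29
p_obs = C(17,9)·C(12,8)/C(29,17); sum pmf over tables with pmf ≤ p_obs
p-value (two-sided) = 0.70320
→ bracket: p>=0.10

p-value bracket: p>=0.10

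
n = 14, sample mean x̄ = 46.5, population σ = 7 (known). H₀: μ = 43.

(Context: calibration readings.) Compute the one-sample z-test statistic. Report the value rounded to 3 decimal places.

test statistic = 1.871

SE = σ/√n = 7/√14 = 1.8708
z = (x̄−μ₀)/SE = (46.5−43)/1.8708 = 1.8708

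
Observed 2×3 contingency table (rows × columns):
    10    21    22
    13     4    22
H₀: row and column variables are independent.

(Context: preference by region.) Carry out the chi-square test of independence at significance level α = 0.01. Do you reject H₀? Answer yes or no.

Row totals [53, 39], col totals [23, 25, 44], n=92
χ² = (10−13.25)²/13.25 + (21−14.40)²/14.40 + (22−25.35)²/25.35 + (13−9.75)²/9.75 + (4−10.60)²/10.60 + (22−18.65)²/18.65 = 10.0537
df = 2
p-value (upper-tail) = 0.00656
At α=0.01: p < α → reject H₀

reject H₀: yes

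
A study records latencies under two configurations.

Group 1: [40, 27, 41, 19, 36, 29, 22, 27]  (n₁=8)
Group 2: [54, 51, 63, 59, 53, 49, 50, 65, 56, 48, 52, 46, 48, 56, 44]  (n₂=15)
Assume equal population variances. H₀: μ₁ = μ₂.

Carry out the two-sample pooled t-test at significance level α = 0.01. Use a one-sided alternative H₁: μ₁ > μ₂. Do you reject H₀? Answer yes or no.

reject H₀: no

x̄₁=30.125, s₁=8.114, n₁=8
x̄₂=52.933, s₂=6.029, n₂=15
s_p² = [7·8.114² + 14·6.029²]/21 = 46.1813
SE = √(s_p²·(1/8+1/15)) = 2.9751
t = (30.125−52.933)/2.9751 = -7.6663
df = 21
p-value (one-sided, H₁ greater) = 1.00000
At α=0.01: p ≥ α → fail to reject H₀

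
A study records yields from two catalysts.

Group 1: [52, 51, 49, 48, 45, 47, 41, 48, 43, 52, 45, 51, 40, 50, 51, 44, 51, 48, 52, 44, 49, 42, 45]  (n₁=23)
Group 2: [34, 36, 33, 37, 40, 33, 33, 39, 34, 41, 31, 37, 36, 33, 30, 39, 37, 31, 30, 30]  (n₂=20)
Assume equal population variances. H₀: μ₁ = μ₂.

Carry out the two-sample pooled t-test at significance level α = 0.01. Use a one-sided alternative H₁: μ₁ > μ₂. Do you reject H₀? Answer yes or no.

x̄₁=47.304, s₁=3.771, n₁=23
x̄₂=34.700, s₂=3.481, n₂=20
s_p² = [22·3.771² + 19·3.481²]/41 = 13.2456
SE = √(s_p²·(1/23+1/20)) = 1.1127
t = (47.304−34.700)/1.1127 = 11.3274
df = 41
p-value (one-sided, H₁ greater) = 0.00000
At α=0.01: p < α → reject H₀

reject H₀: yes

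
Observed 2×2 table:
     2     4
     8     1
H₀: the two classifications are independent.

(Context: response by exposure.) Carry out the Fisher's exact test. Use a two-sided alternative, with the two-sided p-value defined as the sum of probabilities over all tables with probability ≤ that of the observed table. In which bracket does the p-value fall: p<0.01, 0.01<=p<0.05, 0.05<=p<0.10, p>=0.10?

Margins: r₁=6, r₂=9, c₁=10, c₂=5, n=15
p_obs = C(6,2)·C(9,8)/C(15,10); sum pmf over tables with pmf ≤ p_obs
p-value (two-sided) = 0.08891
→ bracket: 0.05<=p<0.10

p-value bracket: 0.05<=p<0.10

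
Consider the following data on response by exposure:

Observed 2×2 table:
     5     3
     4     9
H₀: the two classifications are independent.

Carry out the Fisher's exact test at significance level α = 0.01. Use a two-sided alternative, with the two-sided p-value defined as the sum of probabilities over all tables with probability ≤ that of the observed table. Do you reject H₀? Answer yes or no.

reject H₀: no

Margins: r₁=8, r₂=13, c₁=9, c₂=12, n=21
p_obs = C(8,5)·C(13,4)/C(21,9); sum pmf over tables with pmf ≤ p_obs
p-value (two-sided) = 0.20310
At α=0.01: p ≥ α → fail to reject H₀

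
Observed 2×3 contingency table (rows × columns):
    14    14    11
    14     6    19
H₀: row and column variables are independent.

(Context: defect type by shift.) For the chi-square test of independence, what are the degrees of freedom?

degrees of freedom = 2

df = (r−1)(c−1) = (2−1)·(3−1) = 2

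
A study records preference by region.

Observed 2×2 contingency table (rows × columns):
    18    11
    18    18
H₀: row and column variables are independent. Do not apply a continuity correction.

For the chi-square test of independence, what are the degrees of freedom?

df = (r−1)(c−1) = (2−1)·(2−1) = 1

degrees of freedom = 1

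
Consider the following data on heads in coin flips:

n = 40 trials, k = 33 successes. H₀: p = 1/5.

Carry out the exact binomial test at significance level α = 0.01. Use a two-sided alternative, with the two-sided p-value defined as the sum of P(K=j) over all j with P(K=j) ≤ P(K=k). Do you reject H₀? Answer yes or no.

Exact binomial: n=40, k=33, p₀=1/5=0.2000
P(X=j) = C(n,j)·p₀^j·(1−p₀)^(n−j); p = Σ P(X=j) over j with P(X=j) ≤ P(X=33)
p-value (two-sided) = 0.00000
At α=0.01: p < α → reject H₀

reject H₀: yes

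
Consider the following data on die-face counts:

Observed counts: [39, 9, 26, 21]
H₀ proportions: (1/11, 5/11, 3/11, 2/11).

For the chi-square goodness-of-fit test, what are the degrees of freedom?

df = k − 1 = 4 − 1 = 3

degrees of freedom = 3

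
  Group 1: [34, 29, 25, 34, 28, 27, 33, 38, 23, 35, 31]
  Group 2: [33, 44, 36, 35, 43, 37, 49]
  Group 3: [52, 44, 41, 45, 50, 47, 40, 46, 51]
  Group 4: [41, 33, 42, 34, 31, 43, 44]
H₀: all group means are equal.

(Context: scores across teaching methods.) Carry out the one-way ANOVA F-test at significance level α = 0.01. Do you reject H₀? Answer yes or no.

reject H₀: yes

Group means [30.64, 39.57, 46.22, 38.29], grand mean 38.176
SSB = Σnᵢ(x̄ᵢ−x̄)² = 1221.697; SSW = ΣΣ(x−x̄ᵢ)² = 737.244
MSB = 1221.697/3 = 407.2324; MSW = 737.244/30 = 24.5748
F = MSB/MSW = 16.5711
df = (3, 30)
p-value (upper-tail) = 0.00000
At α=0.01: p < α → reject H₀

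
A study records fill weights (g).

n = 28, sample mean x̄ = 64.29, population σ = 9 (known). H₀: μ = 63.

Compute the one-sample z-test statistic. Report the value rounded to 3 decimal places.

test statistic = 0.758

SE = σ/√n = 9/√28 = 1.7008
z = (x̄−μ₀)/SE = (64.29−63)/1.7008 = 0.7584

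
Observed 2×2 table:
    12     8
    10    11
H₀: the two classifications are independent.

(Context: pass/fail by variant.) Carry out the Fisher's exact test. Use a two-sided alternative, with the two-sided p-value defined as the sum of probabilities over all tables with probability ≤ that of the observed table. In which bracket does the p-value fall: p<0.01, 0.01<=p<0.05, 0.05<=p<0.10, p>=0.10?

Margins: r₁=20, r₂=21, c₁=22, c₂=19, n=41
p_obs = C(20,12)·C(21,10)/C(41,22); sum pmf over tables with pmf ≤ p_obs
p-value (two-sided) = 0.53590
→ bracket: p>=0.10

p-value bracket: p>=0.10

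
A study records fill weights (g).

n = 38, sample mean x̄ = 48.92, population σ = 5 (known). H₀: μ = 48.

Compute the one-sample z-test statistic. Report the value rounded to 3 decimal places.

test statistic = 1.134

SE = σ/√n = 5/√38 = 0.8111
z = (x̄−μ₀)/SE = (48.92−48)/0.8111 = 1.1343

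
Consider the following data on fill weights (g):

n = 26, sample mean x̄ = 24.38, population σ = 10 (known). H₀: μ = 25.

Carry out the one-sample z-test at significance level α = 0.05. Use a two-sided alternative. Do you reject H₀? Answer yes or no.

reject H₀: no

SE = σ/√n = 10/√26 = 1.9612
z = (x̄−μ₀)/SE = (24.38−25)/1.9612 = -0.3161
p-value (two-sided) = 0.75190
At α=0.05: p ≥ α → fail to reject H₀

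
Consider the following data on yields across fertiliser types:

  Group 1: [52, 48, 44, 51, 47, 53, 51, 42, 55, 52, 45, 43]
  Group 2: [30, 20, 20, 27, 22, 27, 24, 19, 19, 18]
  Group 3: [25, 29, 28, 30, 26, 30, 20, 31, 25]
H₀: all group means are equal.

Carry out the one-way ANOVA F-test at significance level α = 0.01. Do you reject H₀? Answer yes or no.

reject H₀: yes

Group means [48.58, 22.60, 27.11], grand mean 33.968
SSB = Σnᵢ(x̄ᵢ−x̄)² = 4278.762; SSW = ΣΣ(x−x̄ᵢ)² = 460.206
MSB = 4278.762/2 = 2139.3811; MSW = 460.206/28 = 16.4359
F = MSB/MSW = 130.1650
df = (2, 28)
p-value (upper-tail) = 0.00000
At α=0.01: p < α → reject H₀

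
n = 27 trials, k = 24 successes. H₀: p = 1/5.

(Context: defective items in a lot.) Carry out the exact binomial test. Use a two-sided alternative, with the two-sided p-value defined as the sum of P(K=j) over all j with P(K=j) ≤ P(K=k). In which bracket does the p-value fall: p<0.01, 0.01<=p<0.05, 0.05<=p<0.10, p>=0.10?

p-value bracket: p<0.01

Exact binomial: n=27, k=24, p₀=1/5=0.2000
P(X=j) = C(n,j)·p₀^j·(1−p₀)^(n−j); p = Σ P(X=j) over j with P(X=j) ≤ P(X=24)
p-value (two-sided) = 0.00000
→ bracket: p<0.01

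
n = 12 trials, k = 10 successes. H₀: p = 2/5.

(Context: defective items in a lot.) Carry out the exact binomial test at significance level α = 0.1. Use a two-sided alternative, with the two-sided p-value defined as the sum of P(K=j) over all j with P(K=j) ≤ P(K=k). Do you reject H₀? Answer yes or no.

reject H₀: yes

Exact binomial: n=12, k=10, p₀=2/5=0.4000
P(X=j) = C(n,j)·p₀^j·(1−p₀)^(n−j); p = Σ P(X=j) over j with P(X=j) ≤ P(X=10)
p-value (two-sided) = 0.00499
At α=0.1: p < α → reject H₀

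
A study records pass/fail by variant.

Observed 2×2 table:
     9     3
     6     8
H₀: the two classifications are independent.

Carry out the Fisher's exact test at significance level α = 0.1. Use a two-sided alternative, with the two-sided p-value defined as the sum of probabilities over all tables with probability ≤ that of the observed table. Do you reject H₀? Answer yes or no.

reject H₀: no

Margins: r₁=12, r₂=14, c₁=15, c₂=11, n=26
p_obs = C(12,9)·C(14,6)/C(26,15); sum pmf over tables with pmf ≤ p_obs
p-value (two-sided) = 0.13025
At α=0.1: p ≥ α → fail to reject H₀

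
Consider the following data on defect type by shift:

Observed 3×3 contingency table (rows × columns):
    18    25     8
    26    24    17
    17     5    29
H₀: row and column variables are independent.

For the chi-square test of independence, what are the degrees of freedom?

df = (r−1)(c−1) = (3−1)·(3−1) = 4

degrees of freedom = 4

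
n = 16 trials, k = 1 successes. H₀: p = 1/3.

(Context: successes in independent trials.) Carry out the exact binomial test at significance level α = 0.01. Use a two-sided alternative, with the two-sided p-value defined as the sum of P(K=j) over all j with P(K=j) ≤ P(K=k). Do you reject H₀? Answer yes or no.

reject H₀: no

Exact binomial: n=16, k=1, p₀=1/3=0.3333
P(X=j) = C(n,j)·p₀^j·(1−p₀)^(n−j); p = Σ P(X=j) over j with P(X=j) ≤ P(X=1)
p-value (two-sided) = 0.02965
At α=0.01: p ≥ α → fail to reject H₀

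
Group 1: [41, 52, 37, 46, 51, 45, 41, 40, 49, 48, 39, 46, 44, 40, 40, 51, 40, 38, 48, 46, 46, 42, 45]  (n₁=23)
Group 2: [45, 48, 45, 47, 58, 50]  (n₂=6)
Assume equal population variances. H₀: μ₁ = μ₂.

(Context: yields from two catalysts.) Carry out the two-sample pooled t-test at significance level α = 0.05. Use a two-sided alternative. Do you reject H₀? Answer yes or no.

x̄₁=44.130, s₁=4.434, n₁=23
x̄₂=48.833, s₂=4.875, n₂=6
s_p² = [22·4.434² + 5·4.875²]/27 = 20.4238
SE = √(s_p²·(1/23+1/6)) = 2.0717
t = (44.130−48.833)/2.0717 = -2.2701
df = 27
p-value (two-sided) = 0.03140
At α=0.05: p < α → reject H₀

reject H₀: yes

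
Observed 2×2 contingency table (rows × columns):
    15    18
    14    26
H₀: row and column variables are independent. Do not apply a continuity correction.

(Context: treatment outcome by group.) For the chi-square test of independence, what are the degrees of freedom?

degrees of freedom = 1

df = (r−1)(c−1) = (2−1)·(2−1) = 1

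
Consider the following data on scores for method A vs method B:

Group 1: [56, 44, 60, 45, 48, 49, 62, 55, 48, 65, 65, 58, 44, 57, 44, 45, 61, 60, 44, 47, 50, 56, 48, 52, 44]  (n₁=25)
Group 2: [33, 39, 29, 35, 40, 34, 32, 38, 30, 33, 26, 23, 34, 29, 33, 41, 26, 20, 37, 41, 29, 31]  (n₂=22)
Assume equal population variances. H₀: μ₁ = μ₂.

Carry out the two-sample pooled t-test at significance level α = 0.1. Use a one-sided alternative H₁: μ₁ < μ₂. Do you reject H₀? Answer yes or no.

reject H₀: no

x̄₁=52.280, s₁=7.220, n₁=25
x̄₂=32.409, s₂=5.696, n₂=22
s_p² = [24·7.220² + 21·5.696²]/45 = 42.9413
SE = √(s_p²·(1/25+1/22)) = 1.9156
t = (52.280−32.409)/1.9156 = 10.3732
df = 45
p-value (one-sided, H₁ less) = 1.00000
At α=0.1: p ≥ α → fail to reject H₀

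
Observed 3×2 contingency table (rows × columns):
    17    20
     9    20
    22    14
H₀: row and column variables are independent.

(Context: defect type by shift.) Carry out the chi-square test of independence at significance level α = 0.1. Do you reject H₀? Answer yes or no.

reject H₀: yes

Row totals [37, 29, 36], col totals [48, 54], n=102
χ² = (17−17.41)²/17.41 + (20−19.59)²/19.59 + (9−13.65)²/13.65 + (20−15.35)²/15.35 + (22−16.94)²/16.94 + (14−19.06)²/19.06 = 5.8608
df = 2
p-value (upper-tail) = 0.05338
At α=0.1: p < α → reject H₀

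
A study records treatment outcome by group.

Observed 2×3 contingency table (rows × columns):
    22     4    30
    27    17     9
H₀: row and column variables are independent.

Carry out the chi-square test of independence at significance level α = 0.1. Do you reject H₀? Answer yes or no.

reject H₀: yes

Row totals [56, 53], col totals [49, 21, 39], n=109
χ² = (22−25.17)²/25.17 + (4−10.79)²/10.79 + (30−20.04)²/20.04 + (27−23.83)²/23.83 + (17−10.21)²/10.21 + (9−18.96)²/18.96 = 19.7979
df = 2
p-value (upper-tail) = 0.00005
At α=0.1: p < α → reject H₀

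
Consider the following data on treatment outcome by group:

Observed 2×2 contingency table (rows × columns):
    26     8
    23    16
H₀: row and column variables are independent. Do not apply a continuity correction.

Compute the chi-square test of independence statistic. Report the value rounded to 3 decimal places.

test statistic = 2.520

Row totals [34, 39], col totals [49, 24], n=73
χ² = (26−22.82)²/22.82 + (8−11.18)²/11.18 + (23−26.18)²/26.18 + (16−12.82)²/12.82 = 2.5197
df = 1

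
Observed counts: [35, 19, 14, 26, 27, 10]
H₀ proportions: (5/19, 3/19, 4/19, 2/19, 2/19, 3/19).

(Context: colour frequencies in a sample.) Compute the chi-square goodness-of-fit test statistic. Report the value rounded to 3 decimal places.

test statistic = 35.818

n = 131; E_i = n·p_i = [34.47, 20.68, 27.58, 13.79, 13.79, 20.68]
χ² = (35−34.47)²/34.47 + (19−20.68)²/20.68 + (14−27.58)²/27.58 + (26−13.79)²/13.79 + (27−13.79)²/13.79 + (10−20.68)²/20.68 = 35.8181
df = 5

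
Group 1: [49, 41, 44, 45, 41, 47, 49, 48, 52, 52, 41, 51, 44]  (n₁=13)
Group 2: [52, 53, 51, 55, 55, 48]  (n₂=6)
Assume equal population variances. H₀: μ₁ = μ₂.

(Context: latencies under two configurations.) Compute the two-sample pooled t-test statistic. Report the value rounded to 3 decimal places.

test statistic = -3.189

x̄₁=46.462, s₁=4.095, n₁=13
x̄₂=52.333, s₂=2.658, n₂=6
s_p² = [12·4.095² + 5·2.658²]/17 = 13.9155
SE = √(s_p²·(1/13+1/6)) = 1.8411
t = (46.462−52.333)/1.8411 = -3.1893
df = 17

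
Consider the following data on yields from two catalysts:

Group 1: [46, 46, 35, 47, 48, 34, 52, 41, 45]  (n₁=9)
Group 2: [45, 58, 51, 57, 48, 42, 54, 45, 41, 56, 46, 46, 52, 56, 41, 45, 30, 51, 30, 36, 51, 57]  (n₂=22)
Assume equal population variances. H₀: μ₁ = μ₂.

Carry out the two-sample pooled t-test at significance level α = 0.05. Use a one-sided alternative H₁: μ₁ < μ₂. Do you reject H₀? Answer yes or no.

reject H₀: no

x̄₁=43.778, s₁=5.995, n₁=9
x̄₂=47.182, s₂=8.209, n₂=22
s_p² = [8·5.995² + 21·8.209²]/29 = 58.7182
SE = √(s_p²·(1/9+1/22)) = 3.0320
t = (43.778−47.182)/3.0320 = -1.1227
df = 29
p-value (one-sided, H₁ less) = 0.13539
At α=0.05: p ≥ α → fail to reject H₀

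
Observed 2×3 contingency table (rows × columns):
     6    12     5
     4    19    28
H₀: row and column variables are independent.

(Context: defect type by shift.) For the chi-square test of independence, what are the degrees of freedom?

degrees of freedom = 2

df = (r−1)(c−1) = (2−1)·(3−1) = 2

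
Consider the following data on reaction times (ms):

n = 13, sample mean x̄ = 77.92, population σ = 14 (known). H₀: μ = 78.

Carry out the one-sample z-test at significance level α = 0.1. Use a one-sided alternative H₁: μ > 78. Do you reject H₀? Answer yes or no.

SE = σ/√n = 14/√13 = 3.8829
z = (x̄−μ₀)/SE = (77.92−78)/3.8829 = -0.0206
p-value (one-sided, H₁ greater) = 0.50822
At α=0.1: p ≥ α → fail to reject H₀

reject H₀: no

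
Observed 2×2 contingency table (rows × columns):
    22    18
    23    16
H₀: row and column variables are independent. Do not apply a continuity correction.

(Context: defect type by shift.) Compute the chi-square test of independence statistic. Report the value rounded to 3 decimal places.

Row totals [40, 39], col totals [45, 34], n=79
χ² = (22−22.78)²/22.78 + (18−17.22)²/17.22 + (23−22.22)²/22.22 + (16−16.78)²/16.78 = 0.1272
df = 1

test statistic = 0.127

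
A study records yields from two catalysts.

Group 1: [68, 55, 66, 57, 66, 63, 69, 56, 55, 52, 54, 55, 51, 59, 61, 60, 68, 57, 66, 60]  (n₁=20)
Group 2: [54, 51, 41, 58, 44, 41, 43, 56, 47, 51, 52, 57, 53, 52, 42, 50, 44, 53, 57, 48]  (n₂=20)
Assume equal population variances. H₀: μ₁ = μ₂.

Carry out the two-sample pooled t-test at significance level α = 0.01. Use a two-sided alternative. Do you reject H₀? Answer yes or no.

x̄₁=59.900, s₁=5.702, n₁=20
x̄₂=49.700, s₂=5.620, n₂=20
s_p² = [19·5.702² + 19·5.620²]/38 = 32.0526
SE = √(s_p²·(1/20+1/20)) = 1.7903
t = (59.900−49.700)/1.7903 = 5.6973
df = 38
p-value (two-sided) = 0.00000
At α=0.01: p < α → reject H₀

reject H₀: yes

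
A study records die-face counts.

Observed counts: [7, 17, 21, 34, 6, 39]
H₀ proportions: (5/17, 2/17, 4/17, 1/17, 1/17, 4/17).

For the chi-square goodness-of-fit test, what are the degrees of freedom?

df = k − 1 = 6 − 1 = 5

degrees of freedom = 5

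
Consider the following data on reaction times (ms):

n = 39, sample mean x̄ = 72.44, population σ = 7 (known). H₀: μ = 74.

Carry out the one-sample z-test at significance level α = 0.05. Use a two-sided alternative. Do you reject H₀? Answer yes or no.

reject H₀: no

SE = σ/√n = 7/√39 = 1.1209
z = (x̄−μ₀)/SE = (72.44−74)/1.1209 = -1.3917
p-value (two-sided) = 0.16400
At α=0.05: p ≥ α → fail to reject H₀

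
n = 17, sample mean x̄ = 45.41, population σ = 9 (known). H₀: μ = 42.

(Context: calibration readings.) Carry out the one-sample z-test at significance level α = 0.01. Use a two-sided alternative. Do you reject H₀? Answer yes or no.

SE = σ/√n = 9/√17 = 2.1828
z = (x̄−μ₀)/SE = (45.41−42)/2.1828 = 1.5622
p-value (two-sided) = 0.11824
At α=0.01: p ≥ α → fail to reject H₀

reject H₀: no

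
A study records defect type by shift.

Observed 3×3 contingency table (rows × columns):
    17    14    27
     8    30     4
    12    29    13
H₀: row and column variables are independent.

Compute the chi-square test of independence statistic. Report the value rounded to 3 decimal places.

Row totals [58, 42, 54], col totals [37, 73, 44], n=154
χ² = (17−13.94)²/13.94 + (14−27.49)²/27.49 + (27−16.57)²/16.57 + (8−10.09)²/10.09 + (30−19.91)²/19.91 + (4−12.00)²/12.00 + (12−12.97)²/12.97 + (29−25.60)²/25.60 + (13−15.43)²/15.43 = 25.6482
df = 4

test statistic = 25.648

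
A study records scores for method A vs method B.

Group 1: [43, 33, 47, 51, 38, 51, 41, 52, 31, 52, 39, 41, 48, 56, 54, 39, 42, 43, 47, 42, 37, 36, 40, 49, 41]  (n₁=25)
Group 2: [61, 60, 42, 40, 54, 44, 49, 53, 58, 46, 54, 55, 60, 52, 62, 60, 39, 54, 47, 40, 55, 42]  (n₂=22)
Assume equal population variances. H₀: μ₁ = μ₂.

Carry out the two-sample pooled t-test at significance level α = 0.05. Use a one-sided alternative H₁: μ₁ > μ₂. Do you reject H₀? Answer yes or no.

x̄₁=43.720, s₁=6.674, n₁=25
x̄₂=51.227, s₂=7.615, n₂=22
s_p² = [24·6.674² + 21·7.615²]/45 = 50.8201
SE = √(s_p²·(1/25+1/22)) = 2.0839
t = (43.720−51.227)/2.0839 = -3.6024
df = 45
p-value (one-sided, H₁ greater) = 0.99961
At α=0.05: p ≥ α → fail to reject H₀

reject H₀: no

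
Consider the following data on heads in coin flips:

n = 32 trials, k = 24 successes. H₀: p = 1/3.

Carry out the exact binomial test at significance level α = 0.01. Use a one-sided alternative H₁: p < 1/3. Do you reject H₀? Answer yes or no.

Exact binomial: n=32, k=24, p₀=1/3=0.3333
P(X≤24) from Σ C(n,i)·p₀^i·(1−p₀)^(n−i)
p-value (one-sided, H₁ less) = 1.00000
At α=0.01: p ≥ α → fail to reject H₀

reject H₀: no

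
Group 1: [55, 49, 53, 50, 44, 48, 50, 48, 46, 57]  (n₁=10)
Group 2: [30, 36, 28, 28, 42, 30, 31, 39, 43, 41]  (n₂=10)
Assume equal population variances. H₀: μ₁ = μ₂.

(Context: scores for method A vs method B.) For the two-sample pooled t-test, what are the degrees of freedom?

df = n₁ + n₂ − 2 = 10 + 10 − 2 = 18

degrees of freedom = 18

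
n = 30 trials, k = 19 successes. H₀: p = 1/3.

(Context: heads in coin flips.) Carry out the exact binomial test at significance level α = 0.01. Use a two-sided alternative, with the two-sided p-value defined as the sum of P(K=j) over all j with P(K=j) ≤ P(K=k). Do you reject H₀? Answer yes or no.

Exact binomial: n=30, k=19, p₀=1/3=0.3333
P(X=j) = C(n,j)·p₀^j·(1−p₀)^(n−j); p = Σ P(X=j) over j with P(X=j) ≤ P(X=19)
p-value (two-sided) = 0.00082
At α=0.01: p < α → reject H₀

reject H₀: yes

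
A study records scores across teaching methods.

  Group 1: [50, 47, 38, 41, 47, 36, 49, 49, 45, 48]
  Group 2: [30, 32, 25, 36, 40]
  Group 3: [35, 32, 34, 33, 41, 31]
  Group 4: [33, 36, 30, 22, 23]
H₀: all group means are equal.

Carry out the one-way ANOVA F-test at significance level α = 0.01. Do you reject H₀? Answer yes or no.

reject H₀: yes

Group means [45.00, 32.60, 34.33, 28.80], grand mean 37.038
SSB = Σnᵢ(x̄ᵢ−x̄)² = 1115.628; SSW = ΣΣ(x−x̄ᵢ)² = 565.333
MSB = 1115.628/3 = 371.8761; MSW = 565.333/22 = 25.6970
F = MSB/MSW = 14.4716
df = (3, 22)
p-value (upper-tail) = 0.00002
At α=0.01: p < α → reject H₀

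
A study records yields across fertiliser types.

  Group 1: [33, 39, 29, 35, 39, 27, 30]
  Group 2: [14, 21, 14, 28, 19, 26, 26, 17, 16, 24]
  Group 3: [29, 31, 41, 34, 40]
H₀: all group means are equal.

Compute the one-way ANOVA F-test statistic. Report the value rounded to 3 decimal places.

Group means [33.14, 20.50, 35.00], grand mean 27.818
SSB = Σnᵢ(x̄ᵢ−x̄)² = 991.916; SSW = ΣΣ(x−x̄ᵢ)² = 499.357
MSB = 991.916/2 = 495.9578; MSW = 499.357/19 = 26.2820
F = MSB/MSW = 18.8707
df = (2, 19)

test statistic = 18.871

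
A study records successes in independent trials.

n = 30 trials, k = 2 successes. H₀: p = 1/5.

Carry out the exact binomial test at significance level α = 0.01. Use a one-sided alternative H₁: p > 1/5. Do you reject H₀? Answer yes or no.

reject H₀: no

Exact binomial: n=30, k=2, p₀=1/5=0.2000
P(X≥2) from Σ C(n,i)·p₀^i·(1−p₀)^(n−i)
p-value (one-sided, H₁ greater) = 0.98948
At α=0.01: p ≥ α → fail to reject H₀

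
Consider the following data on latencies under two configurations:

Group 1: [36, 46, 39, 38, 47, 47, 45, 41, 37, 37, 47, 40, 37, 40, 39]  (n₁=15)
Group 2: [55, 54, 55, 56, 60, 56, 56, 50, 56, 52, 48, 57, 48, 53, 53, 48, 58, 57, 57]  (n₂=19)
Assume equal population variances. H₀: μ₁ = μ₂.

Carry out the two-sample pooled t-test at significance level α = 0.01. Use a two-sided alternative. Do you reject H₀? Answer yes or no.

x̄₁=41.067, s₁=4.148, n₁=15
x̄₂=54.158, s₂=3.548, n₂=19
s_p² = [14·4.148² + 18·3.548²]/32 = 14.6081
SE = √(s_p²·(1/15+1/19)) = 1.3201
t = (41.067−54.158)/1.3201 = -9.9167
df = 32
p-value (two-sided) = 0.00000
At α=0.01: p < α → reject H₀

reject H₀: yes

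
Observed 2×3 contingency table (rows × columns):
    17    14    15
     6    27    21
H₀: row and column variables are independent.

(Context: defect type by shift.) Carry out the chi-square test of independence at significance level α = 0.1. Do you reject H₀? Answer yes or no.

reject H₀: yes

Row totals [46, 54], col totals [23, 41, 36], n=100
χ² = (17−10.58)²/10.58 + (14−18.86)²/18.86 + (15−16.56)²/16.56 + (6−12.42)²/12.42 + (27−22.14)²/22.14 + (21−19.44)²/19.44 = 9.8056
df = 2
p-value (upper-tail) = 0.00743
At α=0.1: p < α → reject H₀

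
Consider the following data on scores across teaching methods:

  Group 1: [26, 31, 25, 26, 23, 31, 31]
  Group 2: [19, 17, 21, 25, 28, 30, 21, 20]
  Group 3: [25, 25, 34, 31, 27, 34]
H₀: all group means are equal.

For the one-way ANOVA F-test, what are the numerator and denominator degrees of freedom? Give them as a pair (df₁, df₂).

degrees of freedom = [2, 18]

k = 3 groups, N = 21 total
df = (k−1, N−k) = (3−1, 21−3) = (2, 18)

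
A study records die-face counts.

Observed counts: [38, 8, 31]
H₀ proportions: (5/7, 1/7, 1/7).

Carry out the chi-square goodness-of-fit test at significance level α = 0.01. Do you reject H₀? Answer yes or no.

reject H₀: yes

n = 77; E_i = n·p_i = [55.00, 11.00, 11.00]
χ² = (38−55.00)²/55.00 + (8−11.00)²/11.00 + (31−11.00)²/11.00 = 42.4364
df = 2
p-value (upper-tail) = 0.00000
At α=0.01: p < α → reject H₀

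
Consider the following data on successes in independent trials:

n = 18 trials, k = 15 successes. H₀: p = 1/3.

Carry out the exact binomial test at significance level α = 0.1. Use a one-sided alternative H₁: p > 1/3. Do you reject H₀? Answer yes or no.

Exact binomial: n=18, k=15, p₀=1/3=0.3333
P(X≥15) from Σ C(n,i)·p₀^i·(1−p₀)^(n−i)
p-value (one-sided, H₁ greater) = 0.00002
At α=0.1: p < α → reject H₀

reject H₀: yes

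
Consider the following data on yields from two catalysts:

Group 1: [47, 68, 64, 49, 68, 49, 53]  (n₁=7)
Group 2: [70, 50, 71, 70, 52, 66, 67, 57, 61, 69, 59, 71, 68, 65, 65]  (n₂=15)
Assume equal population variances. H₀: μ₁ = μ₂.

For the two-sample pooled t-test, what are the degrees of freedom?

df = n₁ + n₂ − 2 = 7 + 15 − 2 = 20

degrees of freedom = 20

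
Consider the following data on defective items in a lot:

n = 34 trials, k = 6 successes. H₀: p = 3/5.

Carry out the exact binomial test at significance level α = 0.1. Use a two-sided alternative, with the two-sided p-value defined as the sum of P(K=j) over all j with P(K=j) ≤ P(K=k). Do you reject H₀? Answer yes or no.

reject H₀: yes

Exact binomial: n=34, k=6, p₀=3/5=0.6000
P(X=j) = C(n,j)·p₀^j·(1−p₀)^(n−j); p = Σ P(X=j) over j with P(X=j) ≤ P(X=6)
p-value (two-sided) = 0.00000
At α=0.1: p < α → reject H₀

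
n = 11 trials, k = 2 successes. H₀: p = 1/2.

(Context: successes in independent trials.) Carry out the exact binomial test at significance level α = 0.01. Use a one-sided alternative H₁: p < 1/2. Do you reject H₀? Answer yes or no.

Exact binomial: n=11, k=2, p₀=1/2=0.5000
P(X≤2) from Σ C(n,i)·p₀^i·(1−p₀)^(n−i)
p-value (one-sided, H₁ less) = 0.03271
At α=0.01: p ≥ α → fail to reject H₀

reject H₀: no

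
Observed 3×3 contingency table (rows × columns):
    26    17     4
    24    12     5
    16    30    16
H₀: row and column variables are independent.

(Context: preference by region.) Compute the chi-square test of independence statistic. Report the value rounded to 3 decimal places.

Row totals [47, 41, 62], col totals [66, 59, 25], n=150
χ² = (26−20.68)²/20.68 + (17−18.49)²/18.49 + (4−7.83)²/7.83 + (24−18.04)²/18.04 + (12−16.13)²/16.13 + (5−6.83)²/6.83 + (16−27.28)²/27.28 + (30−24.39)²/24.39 + (16−10.33)²/10.33 = 15.9447
df = 4

test statistic = 15.945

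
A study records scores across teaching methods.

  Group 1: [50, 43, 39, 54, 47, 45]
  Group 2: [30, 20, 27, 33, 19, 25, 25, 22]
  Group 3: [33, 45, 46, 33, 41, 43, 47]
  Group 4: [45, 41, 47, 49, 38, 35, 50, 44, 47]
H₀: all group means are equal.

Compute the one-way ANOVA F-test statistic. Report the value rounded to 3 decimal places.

test statistic = 25.602

Group means [46.33, 25.12, 41.14, 44.00], grand mean 38.767
SSB = Σnᵢ(x̄ᵢ−x̄)² = 2118.301; SSW = ΣΣ(x−x̄ᵢ)² = 717.065
MSB = 2118.301/3 = 706.1004; MSW = 717.065/26 = 27.5794
F = MSB/MSW = 25.6024
df = (3, 26)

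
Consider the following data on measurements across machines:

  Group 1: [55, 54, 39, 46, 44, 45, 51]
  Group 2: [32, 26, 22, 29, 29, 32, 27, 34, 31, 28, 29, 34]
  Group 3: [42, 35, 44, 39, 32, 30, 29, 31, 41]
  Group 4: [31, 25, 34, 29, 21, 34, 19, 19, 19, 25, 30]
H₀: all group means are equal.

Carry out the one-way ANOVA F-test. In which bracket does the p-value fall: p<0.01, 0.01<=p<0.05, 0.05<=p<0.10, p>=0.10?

Group means [47.71, 29.42, 35.89, 26.00], grand mean 33.231
SSB = Σnᵢ(x̄ᵢ−x̄)² = 2281.689; SSW = ΣΣ(x−x̄ᵢ)² = 949.234
MSB = 2281.689/3 = 760.5630; MSW = 949.234/35 = 27.1210
F = MSB/MSW = 28.0433
df = (3, 35)
p-value (upper-tail) = 0.00000
→ bracket: p<0.01

p-value bracket: p<0.01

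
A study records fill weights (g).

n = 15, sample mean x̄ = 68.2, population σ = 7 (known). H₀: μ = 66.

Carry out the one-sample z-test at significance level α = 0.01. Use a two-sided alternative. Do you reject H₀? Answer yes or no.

SE = σ/√n = 7/√15 = 1.8074
z = (x̄−μ₀)/SE = (68.2−66)/1.8074 = 1.2172
p-value (two-sided) = 0.22352
At α=0.01: p ≥ α → fail to reject H₀

reject H₀: no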